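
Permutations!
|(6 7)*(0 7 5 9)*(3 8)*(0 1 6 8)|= 4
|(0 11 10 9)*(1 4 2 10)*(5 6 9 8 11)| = |(0 5 6 9)(1 4 2 10 8 11)| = 12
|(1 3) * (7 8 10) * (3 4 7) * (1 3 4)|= |(4 7 8 10)|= 4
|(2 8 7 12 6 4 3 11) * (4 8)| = |(2 4 3 11)(6 8 7 12)| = 4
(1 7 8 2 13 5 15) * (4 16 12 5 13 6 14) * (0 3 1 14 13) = (0 3 1 7 8 2 6 13)(4 16 12 5 15 14) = [3, 7, 6, 1, 16, 15, 13, 8, 2, 9, 10, 11, 5, 0, 4, 14, 12]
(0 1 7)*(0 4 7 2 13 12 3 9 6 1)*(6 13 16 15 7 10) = (1 2 16 15 7 4 10 6)(3 9 13 12) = [0, 2, 16, 9, 10, 5, 1, 4, 8, 13, 6, 11, 3, 12, 14, 7, 15]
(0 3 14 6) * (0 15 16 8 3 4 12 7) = (0 4 12 7)(3 14 6 15 16 8) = [4, 1, 2, 14, 12, 5, 15, 0, 3, 9, 10, 11, 7, 13, 6, 16, 8]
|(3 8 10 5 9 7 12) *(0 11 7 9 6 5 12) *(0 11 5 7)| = 20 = |(0 5 6 7 11)(3 8 10 12)|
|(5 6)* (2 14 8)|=6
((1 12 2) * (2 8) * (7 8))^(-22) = ((1 12 7 8 2))^(-22) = (1 8 12 2 7)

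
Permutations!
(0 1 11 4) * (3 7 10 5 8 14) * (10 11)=[1, 10, 2, 7, 0, 8, 6, 11, 14, 9, 5, 4, 12, 13, 3]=(0 1 10 5 8 14 3 7 11 4)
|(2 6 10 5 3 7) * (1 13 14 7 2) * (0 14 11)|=|(0 14 7 1 13 11)(2 6 10 5 3)|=30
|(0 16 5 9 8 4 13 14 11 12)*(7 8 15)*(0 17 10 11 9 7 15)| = 36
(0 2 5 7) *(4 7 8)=(0 2 5 8 4 7)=[2, 1, 5, 3, 7, 8, 6, 0, 4]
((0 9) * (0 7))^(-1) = (0 7 9)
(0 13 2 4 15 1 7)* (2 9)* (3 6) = [13, 7, 4, 6, 15, 5, 3, 0, 8, 2, 10, 11, 12, 9, 14, 1] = (0 13 9 2 4 15 1 7)(3 6)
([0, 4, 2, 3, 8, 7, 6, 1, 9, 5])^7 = (1 4 8 9 5 7)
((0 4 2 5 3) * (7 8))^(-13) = (0 2 3 4 5)(7 8)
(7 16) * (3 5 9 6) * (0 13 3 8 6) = (0 13 3 5 9)(6 8)(7 16) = [13, 1, 2, 5, 4, 9, 8, 16, 6, 0, 10, 11, 12, 3, 14, 15, 7]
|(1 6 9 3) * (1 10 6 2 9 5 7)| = |(1 2 9 3 10 6 5 7)| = 8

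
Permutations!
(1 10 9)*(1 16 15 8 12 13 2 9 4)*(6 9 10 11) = (1 11 6 9 16 15 8 12 13 2 10 4) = [0, 11, 10, 3, 1, 5, 9, 7, 12, 16, 4, 6, 13, 2, 14, 8, 15]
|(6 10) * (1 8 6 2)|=5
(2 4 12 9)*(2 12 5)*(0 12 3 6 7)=(0 12 9 3 6 7)(2 4 5)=[12, 1, 4, 6, 5, 2, 7, 0, 8, 3, 10, 11, 9]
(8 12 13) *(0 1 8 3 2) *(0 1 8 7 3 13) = (13)(0 8 12)(1 7 3 2) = [8, 7, 1, 2, 4, 5, 6, 3, 12, 9, 10, 11, 0, 13]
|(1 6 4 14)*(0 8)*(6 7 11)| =|(0 8)(1 7 11 6 4 14)| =6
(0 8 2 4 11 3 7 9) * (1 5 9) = (0 8 2 4 11 3 7 1 5 9) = [8, 5, 4, 7, 11, 9, 6, 1, 2, 0, 10, 3]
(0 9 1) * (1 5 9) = (0 1)(5 9) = [1, 0, 2, 3, 4, 9, 6, 7, 8, 5]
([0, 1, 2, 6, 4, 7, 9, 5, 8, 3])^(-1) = [0, 1, 2, 9, 4, 7, 3, 5, 8, 6]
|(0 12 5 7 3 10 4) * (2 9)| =14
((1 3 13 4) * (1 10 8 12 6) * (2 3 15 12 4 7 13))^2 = (1 12)(4 8 10)(6 15)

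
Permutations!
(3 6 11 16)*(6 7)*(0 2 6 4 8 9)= (0 2 6 11 16 3 7 4 8 9)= [2, 1, 6, 7, 8, 5, 11, 4, 9, 0, 10, 16, 12, 13, 14, 15, 3]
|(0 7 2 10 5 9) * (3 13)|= 6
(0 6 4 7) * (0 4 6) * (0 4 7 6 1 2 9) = (0 4 6 1 2 9) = [4, 2, 9, 3, 6, 5, 1, 7, 8, 0]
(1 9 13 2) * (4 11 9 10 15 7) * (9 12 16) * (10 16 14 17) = (1 16 9 13 2)(4 11 12 14 17 10 15 7) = [0, 16, 1, 3, 11, 5, 6, 4, 8, 13, 15, 12, 14, 2, 17, 7, 9, 10]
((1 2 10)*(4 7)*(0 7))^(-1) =(0 4 7)(1 10 2)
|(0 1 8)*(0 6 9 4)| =|(0 1 8 6 9 4)| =6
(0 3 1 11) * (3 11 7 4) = (0 11)(1 7 4 3) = [11, 7, 2, 1, 3, 5, 6, 4, 8, 9, 10, 0]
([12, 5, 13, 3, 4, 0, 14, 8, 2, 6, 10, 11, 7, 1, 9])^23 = (0 5 1 13 2 8 7 12)(6 9 14)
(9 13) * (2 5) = (2 5)(9 13) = [0, 1, 5, 3, 4, 2, 6, 7, 8, 13, 10, 11, 12, 9]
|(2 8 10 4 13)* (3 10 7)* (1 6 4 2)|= 20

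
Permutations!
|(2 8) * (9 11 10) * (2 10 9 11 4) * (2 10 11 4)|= |(2 8 11 9)(4 10)|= 4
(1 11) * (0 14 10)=(0 14 10)(1 11)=[14, 11, 2, 3, 4, 5, 6, 7, 8, 9, 0, 1, 12, 13, 10]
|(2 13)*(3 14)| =|(2 13)(3 14)| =2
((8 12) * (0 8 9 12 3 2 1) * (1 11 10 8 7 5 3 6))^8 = (12)(0 6 10 2 5)(1 8 11 3 7)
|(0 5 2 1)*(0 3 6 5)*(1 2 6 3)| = 2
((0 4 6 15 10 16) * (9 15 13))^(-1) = ((0 4 6 13 9 15 10 16))^(-1) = (0 16 10 15 9 13 6 4)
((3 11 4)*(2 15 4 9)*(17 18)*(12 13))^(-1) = ((2 15 4 3 11 9)(12 13)(17 18))^(-1) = (2 9 11 3 4 15)(12 13)(17 18)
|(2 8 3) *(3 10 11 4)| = 6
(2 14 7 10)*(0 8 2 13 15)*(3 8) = (0 3 8 2 14 7 10 13 15) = [3, 1, 14, 8, 4, 5, 6, 10, 2, 9, 13, 11, 12, 15, 7, 0]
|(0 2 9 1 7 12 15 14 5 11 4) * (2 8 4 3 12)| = 12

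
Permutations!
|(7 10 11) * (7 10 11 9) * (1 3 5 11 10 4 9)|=8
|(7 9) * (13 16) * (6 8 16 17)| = |(6 8 16 13 17)(7 9)| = 10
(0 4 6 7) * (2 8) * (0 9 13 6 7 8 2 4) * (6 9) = (4 7 6 8)(9 13) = [0, 1, 2, 3, 7, 5, 8, 6, 4, 13, 10, 11, 12, 9]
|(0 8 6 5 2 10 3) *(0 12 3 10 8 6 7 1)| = |(0 6 5 2 8 7 1)(3 12)| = 14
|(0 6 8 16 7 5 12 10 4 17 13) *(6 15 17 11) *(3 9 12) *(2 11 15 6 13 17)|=15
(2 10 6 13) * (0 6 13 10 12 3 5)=(0 6 10 13 2 12 3 5)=[6, 1, 12, 5, 4, 0, 10, 7, 8, 9, 13, 11, 3, 2]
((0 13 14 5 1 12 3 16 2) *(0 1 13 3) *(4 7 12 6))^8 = (0 12 7 4 6 1 2 16 3)(5 14 13) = ((0 3 16 2 1 6 4 7 12)(5 13 14))^8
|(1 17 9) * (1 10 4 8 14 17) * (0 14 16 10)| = |(0 14 17 9)(4 8 16 10)| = 4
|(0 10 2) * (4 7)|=|(0 10 2)(4 7)|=6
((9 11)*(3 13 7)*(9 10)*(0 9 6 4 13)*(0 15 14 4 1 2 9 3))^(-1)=((0 3 15 14 4 13 7)(1 2 9 11 10 6))^(-1)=(0 7 13 4 14 15 3)(1 6 10 11 9 2)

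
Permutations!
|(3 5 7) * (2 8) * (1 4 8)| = 12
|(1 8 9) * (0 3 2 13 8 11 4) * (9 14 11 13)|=|(0 3 2 9 1 13 8 14 11 4)|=10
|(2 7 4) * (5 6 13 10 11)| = |(2 7 4)(5 6 13 10 11)| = 15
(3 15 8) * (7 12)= (3 15 8)(7 12)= [0, 1, 2, 15, 4, 5, 6, 12, 3, 9, 10, 11, 7, 13, 14, 8]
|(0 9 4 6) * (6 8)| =|(0 9 4 8 6)| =5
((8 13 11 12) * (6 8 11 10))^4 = (13)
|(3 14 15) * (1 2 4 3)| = 6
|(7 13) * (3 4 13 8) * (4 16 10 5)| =|(3 16 10 5 4 13 7 8)| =8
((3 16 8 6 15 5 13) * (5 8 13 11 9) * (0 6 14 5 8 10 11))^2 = ((0 6 15 10 11 9 8 14 5)(3 16 13))^2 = (0 15 11 8 5 6 10 9 14)(3 13 16)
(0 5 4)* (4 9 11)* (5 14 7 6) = [14, 1, 2, 3, 0, 9, 5, 6, 8, 11, 10, 4, 12, 13, 7] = (0 14 7 6 5 9 11 4)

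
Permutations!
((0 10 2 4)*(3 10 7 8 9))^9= (0 7 8 9 3 10 2 4)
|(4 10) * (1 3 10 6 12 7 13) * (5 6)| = 9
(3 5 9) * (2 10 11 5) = (2 10 11 5 9 3) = [0, 1, 10, 2, 4, 9, 6, 7, 8, 3, 11, 5]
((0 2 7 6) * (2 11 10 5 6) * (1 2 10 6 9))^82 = ((0 11 6)(1 2 7 10 5 9))^82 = (0 11 6)(1 5 7)(2 9 10)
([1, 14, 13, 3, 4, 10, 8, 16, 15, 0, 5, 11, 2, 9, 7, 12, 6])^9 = (0 2 8 7)(1 13 15 16)(5 10)(6 14 9 12)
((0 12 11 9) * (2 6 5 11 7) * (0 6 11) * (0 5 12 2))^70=(12)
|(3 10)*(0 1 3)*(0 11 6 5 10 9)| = 4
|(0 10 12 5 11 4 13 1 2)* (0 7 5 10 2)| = 8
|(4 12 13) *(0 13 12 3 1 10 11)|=7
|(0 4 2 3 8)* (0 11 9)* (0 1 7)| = |(0 4 2 3 8 11 9 1 7)| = 9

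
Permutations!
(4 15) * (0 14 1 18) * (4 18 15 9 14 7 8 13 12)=(0 7 8 13 12 4 9 14 1 15 18)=[7, 15, 2, 3, 9, 5, 6, 8, 13, 14, 10, 11, 4, 12, 1, 18, 16, 17, 0]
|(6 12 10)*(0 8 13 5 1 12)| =|(0 8 13 5 1 12 10 6)| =8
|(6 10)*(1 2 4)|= |(1 2 4)(6 10)|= 6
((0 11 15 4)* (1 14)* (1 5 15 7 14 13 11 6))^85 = (0 7)(1 5)(4 11)(6 14)(13 15)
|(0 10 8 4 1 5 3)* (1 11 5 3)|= |(0 10 8 4 11 5 1 3)|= 8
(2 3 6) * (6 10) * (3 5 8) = [0, 1, 5, 10, 4, 8, 2, 7, 3, 9, 6] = (2 5 8 3 10 6)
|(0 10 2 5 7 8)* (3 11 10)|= 8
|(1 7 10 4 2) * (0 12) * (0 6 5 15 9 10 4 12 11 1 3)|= 42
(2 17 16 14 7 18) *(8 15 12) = (2 17 16 14 7 18)(8 15 12) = [0, 1, 17, 3, 4, 5, 6, 18, 15, 9, 10, 11, 8, 13, 7, 12, 14, 16, 2]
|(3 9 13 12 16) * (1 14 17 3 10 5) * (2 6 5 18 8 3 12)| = |(1 14 17 12 16 10 18 8 3 9 13 2 6 5)| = 14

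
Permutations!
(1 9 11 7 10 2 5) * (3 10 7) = (1 9 11 3 10 2 5) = [0, 9, 5, 10, 4, 1, 6, 7, 8, 11, 2, 3]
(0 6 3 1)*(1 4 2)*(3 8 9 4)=[6, 0, 1, 3, 2, 5, 8, 7, 9, 4]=(0 6 8 9 4 2 1)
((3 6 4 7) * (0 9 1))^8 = ((0 9 1)(3 6 4 7))^8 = (0 1 9)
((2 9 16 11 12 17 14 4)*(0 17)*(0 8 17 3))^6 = (2 17 11)(4 8 16)(9 14 12)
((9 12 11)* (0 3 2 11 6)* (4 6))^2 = ((0 3 2 11 9 12 4 6))^2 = (0 2 9 4)(3 11 12 6)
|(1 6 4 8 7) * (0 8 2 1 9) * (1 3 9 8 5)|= |(0 5 1 6 4 2 3 9)(7 8)|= 8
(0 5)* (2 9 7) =(0 5)(2 9 7) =[5, 1, 9, 3, 4, 0, 6, 2, 8, 7]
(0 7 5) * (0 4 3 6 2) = (0 7 5 4 3 6 2) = [7, 1, 0, 6, 3, 4, 2, 5]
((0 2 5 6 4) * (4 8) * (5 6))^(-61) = (0 4 8 6 2) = ((0 2 6 8 4))^(-61)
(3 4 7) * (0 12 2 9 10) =[12, 1, 9, 4, 7, 5, 6, 3, 8, 10, 0, 11, 2] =(0 12 2 9 10)(3 4 7)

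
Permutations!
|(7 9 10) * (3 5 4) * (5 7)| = 6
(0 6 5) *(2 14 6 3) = [3, 1, 14, 2, 4, 0, 5, 7, 8, 9, 10, 11, 12, 13, 6] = (0 3 2 14 6 5)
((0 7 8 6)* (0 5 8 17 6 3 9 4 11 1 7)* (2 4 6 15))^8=(1 7 17 15 2 4 11)(3 5 9 8 6)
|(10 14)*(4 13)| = 2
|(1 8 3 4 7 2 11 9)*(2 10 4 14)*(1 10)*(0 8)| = |(0 8 3 14 2 11 9 10 4 7 1)| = 11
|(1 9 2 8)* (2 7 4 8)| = |(1 9 7 4 8)| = 5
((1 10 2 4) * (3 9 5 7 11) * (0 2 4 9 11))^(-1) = ((0 2 9 5 7)(1 10 4)(3 11))^(-1) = (0 7 5 9 2)(1 4 10)(3 11)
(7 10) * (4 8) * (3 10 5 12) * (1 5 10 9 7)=[0, 5, 2, 9, 8, 12, 6, 10, 4, 7, 1, 11, 3]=(1 5 12 3 9 7 10)(4 8)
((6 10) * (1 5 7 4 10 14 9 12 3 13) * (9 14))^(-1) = ((14)(1 5 7 4 10 6 9 12 3 13))^(-1) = (14)(1 13 3 12 9 6 10 4 7 5)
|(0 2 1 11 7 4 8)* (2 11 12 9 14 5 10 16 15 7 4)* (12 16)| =|(0 11 4 8)(1 16 15 7 2)(5 10 12 9 14)| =20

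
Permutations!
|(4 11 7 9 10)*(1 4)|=|(1 4 11 7 9 10)|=6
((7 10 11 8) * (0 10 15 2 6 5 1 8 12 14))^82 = (0 11 14 10 12)(1 6 15 8 5 2 7)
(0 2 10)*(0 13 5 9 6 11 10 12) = (0 2 12)(5 9 6 11 10 13) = [2, 1, 12, 3, 4, 9, 11, 7, 8, 6, 13, 10, 0, 5]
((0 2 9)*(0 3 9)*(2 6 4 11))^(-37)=(0 11 6 2 4)(3 9)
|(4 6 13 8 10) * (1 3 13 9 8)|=15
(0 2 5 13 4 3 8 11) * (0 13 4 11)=(0 2 5 4 3 8)(11 13)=[2, 1, 5, 8, 3, 4, 6, 7, 0, 9, 10, 13, 12, 11]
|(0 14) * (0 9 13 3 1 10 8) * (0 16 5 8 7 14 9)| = 24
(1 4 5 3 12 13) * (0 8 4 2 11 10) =(0 8 4 5 3 12 13 1 2 11 10) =[8, 2, 11, 12, 5, 3, 6, 7, 4, 9, 0, 10, 13, 1]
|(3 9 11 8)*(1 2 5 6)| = 4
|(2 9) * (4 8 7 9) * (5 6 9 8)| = |(2 4 5 6 9)(7 8)| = 10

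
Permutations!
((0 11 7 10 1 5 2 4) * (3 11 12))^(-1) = ((0 12 3 11 7 10 1 5 2 4))^(-1) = (0 4 2 5 1 10 7 11 3 12)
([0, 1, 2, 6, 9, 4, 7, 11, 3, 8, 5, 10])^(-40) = [0, 1, 2, 5, 7, 6, 4, 9, 10, 11, 3, 8]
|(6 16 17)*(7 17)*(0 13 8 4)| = 4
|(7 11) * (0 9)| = 2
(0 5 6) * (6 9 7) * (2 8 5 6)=[6, 1, 8, 3, 4, 9, 0, 2, 5, 7]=(0 6)(2 8 5 9 7)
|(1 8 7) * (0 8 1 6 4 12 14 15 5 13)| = |(0 8 7 6 4 12 14 15 5 13)| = 10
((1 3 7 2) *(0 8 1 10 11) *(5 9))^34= (0 1 7 10)(2 11 8 3)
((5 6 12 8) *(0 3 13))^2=(0 13 3)(5 12)(6 8)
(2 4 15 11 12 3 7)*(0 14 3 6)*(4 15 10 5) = (0 14 3 7 2 15 11 12 6)(4 10 5) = [14, 1, 15, 7, 10, 4, 0, 2, 8, 9, 5, 12, 6, 13, 3, 11]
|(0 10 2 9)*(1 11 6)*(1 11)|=|(0 10 2 9)(6 11)|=4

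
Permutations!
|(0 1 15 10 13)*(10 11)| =|(0 1 15 11 10 13)| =6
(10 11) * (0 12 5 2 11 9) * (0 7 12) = (2 11 10 9 7 12 5) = [0, 1, 11, 3, 4, 2, 6, 12, 8, 7, 9, 10, 5]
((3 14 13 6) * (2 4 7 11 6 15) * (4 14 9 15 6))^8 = (2 14 13 6 3 9 15)(4 11 7)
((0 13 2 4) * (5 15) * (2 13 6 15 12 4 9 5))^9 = (0 6 15 2 9 5 12 4) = ((0 6 15 2 9 5 12 4))^9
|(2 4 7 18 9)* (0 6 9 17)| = 8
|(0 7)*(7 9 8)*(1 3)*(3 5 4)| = 4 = |(0 9 8 7)(1 5 4 3)|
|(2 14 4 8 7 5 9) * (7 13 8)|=|(2 14 4 7 5 9)(8 13)|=6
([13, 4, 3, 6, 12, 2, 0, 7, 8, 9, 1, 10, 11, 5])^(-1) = (0 6 3 2 5 13)(1 10 11 12 4)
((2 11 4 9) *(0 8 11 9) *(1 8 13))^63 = (0 8)(1 4)(2 9)(11 13)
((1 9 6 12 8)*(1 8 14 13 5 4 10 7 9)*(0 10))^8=((0 10 7 9 6 12 14 13 5 4))^8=(0 5 14 6 7)(4 13 12 9 10)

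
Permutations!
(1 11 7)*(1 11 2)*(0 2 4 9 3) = (0 2 1 4 9 3)(7 11) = [2, 4, 1, 0, 9, 5, 6, 11, 8, 3, 10, 7]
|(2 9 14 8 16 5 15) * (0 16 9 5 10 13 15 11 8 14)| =10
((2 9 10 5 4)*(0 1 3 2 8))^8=(0 8 4 5 10 9 2 3 1)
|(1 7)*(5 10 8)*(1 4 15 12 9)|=6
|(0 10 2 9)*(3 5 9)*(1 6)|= |(0 10 2 3 5 9)(1 6)|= 6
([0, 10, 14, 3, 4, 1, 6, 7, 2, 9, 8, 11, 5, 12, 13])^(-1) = (1 5 12 13 14 2 8 10)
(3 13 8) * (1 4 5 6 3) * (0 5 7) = (0 5 6 3 13 8 1 4 7) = [5, 4, 2, 13, 7, 6, 3, 0, 1, 9, 10, 11, 12, 8]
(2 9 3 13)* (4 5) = [0, 1, 9, 13, 5, 4, 6, 7, 8, 3, 10, 11, 12, 2] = (2 9 3 13)(4 5)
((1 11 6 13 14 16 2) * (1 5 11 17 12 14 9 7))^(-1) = ((1 17 12 14 16 2 5 11 6 13 9 7))^(-1) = (1 7 9 13 6 11 5 2 16 14 12 17)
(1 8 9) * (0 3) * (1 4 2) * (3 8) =[8, 3, 1, 0, 2, 5, 6, 7, 9, 4] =(0 8 9 4 2 1 3)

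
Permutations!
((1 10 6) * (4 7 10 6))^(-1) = (1 6)(4 10 7)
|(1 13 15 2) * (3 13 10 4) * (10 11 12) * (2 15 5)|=9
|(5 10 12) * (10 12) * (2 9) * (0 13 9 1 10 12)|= 8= |(0 13 9 2 1 10 12 5)|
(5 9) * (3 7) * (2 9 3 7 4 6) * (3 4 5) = (2 9 3 5 4 6) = [0, 1, 9, 5, 6, 4, 2, 7, 8, 3]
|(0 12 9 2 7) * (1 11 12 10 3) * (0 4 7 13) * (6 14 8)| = 18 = |(0 10 3 1 11 12 9 2 13)(4 7)(6 14 8)|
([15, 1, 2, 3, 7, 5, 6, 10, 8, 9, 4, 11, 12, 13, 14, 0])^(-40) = (15)(4 10 7)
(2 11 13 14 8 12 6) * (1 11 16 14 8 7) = [0, 11, 16, 3, 4, 5, 2, 1, 12, 9, 10, 13, 6, 8, 7, 15, 14] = (1 11 13 8 12 6 2 16 14 7)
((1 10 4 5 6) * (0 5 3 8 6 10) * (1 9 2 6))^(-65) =((0 5 10 4 3 8 1)(2 6 9))^(-65) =(0 8 4 5 1 3 10)(2 6 9)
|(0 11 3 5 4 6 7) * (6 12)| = 8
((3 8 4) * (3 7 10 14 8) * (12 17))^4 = ((4 7 10 14 8)(12 17))^4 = (17)(4 8 14 10 7)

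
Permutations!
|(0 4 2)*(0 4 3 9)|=6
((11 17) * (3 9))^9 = (3 9)(11 17)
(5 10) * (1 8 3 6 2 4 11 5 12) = [0, 8, 4, 6, 11, 10, 2, 7, 3, 9, 12, 5, 1] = (1 8 3 6 2 4 11 5 10 12)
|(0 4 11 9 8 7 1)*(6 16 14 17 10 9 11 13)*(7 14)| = |(0 4 13 6 16 7 1)(8 14 17 10 9)| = 35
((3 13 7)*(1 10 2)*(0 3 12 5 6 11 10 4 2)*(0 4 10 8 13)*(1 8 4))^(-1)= (0 3)(1 10)(2 4 11 6 5 12 7 13 8)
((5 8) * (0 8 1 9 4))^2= ((0 8 5 1 9 4))^2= (0 5 9)(1 4 8)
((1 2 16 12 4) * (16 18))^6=((1 2 18 16 12 4))^6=(18)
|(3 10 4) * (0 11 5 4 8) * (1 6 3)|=|(0 11 5 4 1 6 3 10 8)|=9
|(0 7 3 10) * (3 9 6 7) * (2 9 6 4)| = |(0 3 10)(2 9 4)(6 7)| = 6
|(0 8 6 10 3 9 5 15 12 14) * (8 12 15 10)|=12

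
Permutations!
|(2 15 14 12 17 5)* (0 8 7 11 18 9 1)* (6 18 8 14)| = |(0 14 12 17 5 2 15 6 18 9 1)(7 11 8)| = 33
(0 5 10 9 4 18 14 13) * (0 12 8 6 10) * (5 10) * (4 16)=(0 10 9 16 4 18 14 13 12 8 6 5)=[10, 1, 2, 3, 18, 0, 5, 7, 6, 16, 9, 11, 8, 12, 13, 15, 4, 17, 14]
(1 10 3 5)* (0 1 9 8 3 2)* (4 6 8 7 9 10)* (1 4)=(0 4 6 8 3 5 10 2)(7 9)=[4, 1, 0, 5, 6, 10, 8, 9, 3, 7, 2]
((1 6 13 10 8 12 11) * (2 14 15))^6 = ((1 6 13 10 8 12 11)(2 14 15))^6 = (15)(1 11 12 8 10 13 6)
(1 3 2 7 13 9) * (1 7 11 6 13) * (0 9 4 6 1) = (0 9 7)(1 3 2 11)(4 6 13) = [9, 3, 11, 2, 6, 5, 13, 0, 8, 7, 10, 1, 12, 4]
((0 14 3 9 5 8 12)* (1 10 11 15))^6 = ((0 14 3 9 5 8 12)(1 10 11 15))^6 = (0 12 8 5 9 3 14)(1 11)(10 15)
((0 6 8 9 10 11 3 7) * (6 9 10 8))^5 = ((0 9 8 10 11 3 7))^5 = (0 3 10 9 7 11 8)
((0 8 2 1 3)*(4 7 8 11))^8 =(11)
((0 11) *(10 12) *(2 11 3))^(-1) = ((0 3 2 11)(10 12))^(-1) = (0 11 2 3)(10 12)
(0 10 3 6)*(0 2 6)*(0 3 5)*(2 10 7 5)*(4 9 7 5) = (0 5)(2 6 10)(4 9 7) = [5, 1, 6, 3, 9, 0, 10, 4, 8, 7, 2]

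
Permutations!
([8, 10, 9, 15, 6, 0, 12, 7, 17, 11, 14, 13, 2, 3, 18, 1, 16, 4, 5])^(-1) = (0 5 18 14 10 1 15 3 13 11 9 2 12 6 4 17 8)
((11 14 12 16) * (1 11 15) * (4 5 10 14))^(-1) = ((1 11 4 5 10 14 12 16 15))^(-1) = (1 15 16 12 14 10 5 4 11)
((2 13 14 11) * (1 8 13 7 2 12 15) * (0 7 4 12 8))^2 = ((0 7 2 4 12 15 1)(8 13 14 11))^2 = (0 2 12 1 7 4 15)(8 14)(11 13)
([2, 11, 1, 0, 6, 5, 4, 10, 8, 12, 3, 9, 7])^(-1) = [3, 2, 0, 10, 6, 5, 4, 12, 8, 11, 7, 1, 9]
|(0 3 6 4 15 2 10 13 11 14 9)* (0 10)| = |(0 3 6 4 15 2)(9 10 13 11 14)| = 30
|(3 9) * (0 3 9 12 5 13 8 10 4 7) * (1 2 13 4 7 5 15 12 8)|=30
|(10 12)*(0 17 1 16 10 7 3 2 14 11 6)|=12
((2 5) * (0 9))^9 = ((0 9)(2 5))^9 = (0 9)(2 5)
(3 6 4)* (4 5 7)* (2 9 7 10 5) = (2 9 7 4 3 6)(5 10) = [0, 1, 9, 6, 3, 10, 2, 4, 8, 7, 5]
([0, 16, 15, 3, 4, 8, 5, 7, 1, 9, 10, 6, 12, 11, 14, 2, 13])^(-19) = [0, 13, 15, 3, 4, 1, 8, 7, 16, 9, 10, 5, 12, 6, 14, 2, 11]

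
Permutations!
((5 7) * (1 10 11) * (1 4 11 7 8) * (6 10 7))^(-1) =((1 7 5 8)(4 11)(6 10))^(-1) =(1 8 5 7)(4 11)(6 10)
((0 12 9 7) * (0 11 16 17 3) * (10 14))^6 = ((0 12 9 7 11 16 17 3)(10 14))^6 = (0 17 11 9)(3 16 7 12)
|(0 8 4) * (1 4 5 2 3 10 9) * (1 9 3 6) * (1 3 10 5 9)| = 20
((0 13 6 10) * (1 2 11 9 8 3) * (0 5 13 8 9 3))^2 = (1 11)(2 3)(5 6)(10 13)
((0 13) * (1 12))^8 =(13)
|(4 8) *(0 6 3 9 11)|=10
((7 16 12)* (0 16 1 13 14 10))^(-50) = ((0 16 12 7 1 13 14 10))^(-50) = (0 14 1 12)(7 16 10 13)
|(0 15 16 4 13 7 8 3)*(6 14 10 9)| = 8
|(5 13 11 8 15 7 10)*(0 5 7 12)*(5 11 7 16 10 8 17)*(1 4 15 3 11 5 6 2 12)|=|(0 5 13 7 8 3 11 17 6 2 12)(1 4 15)(10 16)|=66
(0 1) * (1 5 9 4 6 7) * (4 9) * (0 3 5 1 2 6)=(9)(0 1 3 5 4)(2 6 7)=[1, 3, 6, 5, 0, 4, 7, 2, 8, 9]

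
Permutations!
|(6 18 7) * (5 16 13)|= 3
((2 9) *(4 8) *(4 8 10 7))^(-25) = ((2 9)(4 10 7))^(-25) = (2 9)(4 7 10)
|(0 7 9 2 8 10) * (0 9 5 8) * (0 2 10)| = 4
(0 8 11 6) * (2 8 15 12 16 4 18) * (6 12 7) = (0 15 7 6)(2 8 11 12 16 4 18) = [15, 1, 8, 3, 18, 5, 0, 6, 11, 9, 10, 12, 16, 13, 14, 7, 4, 17, 2]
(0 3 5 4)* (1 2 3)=(0 1 2 3 5 4)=[1, 2, 3, 5, 0, 4]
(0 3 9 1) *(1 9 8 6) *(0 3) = (9)(1 3 8 6) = [0, 3, 2, 8, 4, 5, 1, 7, 6, 9]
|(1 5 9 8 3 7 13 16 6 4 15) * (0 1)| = |(0 1 5 9 8 3 7 13 16 6 4 15)| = 12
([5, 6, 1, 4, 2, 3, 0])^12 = [1, 4, 3, 0, 5, 6, 2]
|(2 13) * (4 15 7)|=6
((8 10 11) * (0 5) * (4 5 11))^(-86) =(0 4 8)(5 10 11)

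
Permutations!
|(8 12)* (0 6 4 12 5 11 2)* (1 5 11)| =14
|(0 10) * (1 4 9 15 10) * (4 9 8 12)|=|(0 1 9 15 10)(4 8 12)|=15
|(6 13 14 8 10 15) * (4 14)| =|(4 14 8 10 15 6 13)| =7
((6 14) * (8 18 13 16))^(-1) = ((6 14)(8 18 13 16))^(-1) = (6 14)(8 16 13 18)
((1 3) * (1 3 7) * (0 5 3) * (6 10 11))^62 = (0 3 5)(6 11 10) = ((0 5 3)(1 7)(6 10 11))^62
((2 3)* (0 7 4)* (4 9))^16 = (9)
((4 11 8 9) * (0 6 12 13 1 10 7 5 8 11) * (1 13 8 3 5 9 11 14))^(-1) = ((0 6 12 8 11 14 1 10 7 9 4)(3 5))^(-1) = (0 4 9 7 10 1 14 11 8 12 6)(3 5)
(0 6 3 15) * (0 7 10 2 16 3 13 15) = (0 6 13 15 7 10 2 16 3) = [6, 1, 16, 0, 4, 5, 13, 10, 8, 9, 2, 11, 12, 15, 14, 7, 3]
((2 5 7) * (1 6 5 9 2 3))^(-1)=(1 3 7 5 6)(2 9)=((1 6 5 7 3)(2 9))^(-1)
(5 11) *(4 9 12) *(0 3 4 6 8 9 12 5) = [3, 1, 2, 4, 12, 11, 8, 7, 9, 5, 10, 0, 6] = (0 3 4 12 6 8 9 5 11)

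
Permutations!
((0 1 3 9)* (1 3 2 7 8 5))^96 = ((0 3 9)(1 2 7 8 5))^96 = (9)(1 2 7 8 5)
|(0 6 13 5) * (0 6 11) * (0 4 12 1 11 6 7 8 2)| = 28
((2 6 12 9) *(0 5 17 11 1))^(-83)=(0 17 1 5 11)(2 6 12 9)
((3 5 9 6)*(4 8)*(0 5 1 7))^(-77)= ((0 5 9 6 3 1 7)(4 8))^(-77)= (9)(4 8)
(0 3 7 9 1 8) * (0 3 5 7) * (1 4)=(0 5 7 9 4 1 8 3)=[5, 8, 2, 0, 1, 7, 6, 9, 3, 4]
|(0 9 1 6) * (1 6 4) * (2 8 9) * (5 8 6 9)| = 6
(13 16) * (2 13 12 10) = (2 13 16 12 10) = [0, 1, 13, 3, 4, 5, 6, 7, 8, 9, 2, 11, 10, 16, 14, 15, 12]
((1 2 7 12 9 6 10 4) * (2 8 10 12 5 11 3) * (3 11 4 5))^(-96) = ((1 8 10 5 4)(2 7 3)(6 12 9))^(-96) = (12)(1 4 5 10 8)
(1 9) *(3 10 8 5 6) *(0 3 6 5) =(0 3 10 8)(1 9) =[3, 9, 2, 10, 4, 5, 6, 7, 0, 1, 8]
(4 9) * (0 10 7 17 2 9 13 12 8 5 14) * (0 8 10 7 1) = (0 7 17 2 9 4 13 12 10 1)(5 14 8) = [7, 0, 9, 3, 13, 14, 6, 17, 5, 4, 1, 11, 10, 12, 8, 15, 16, 2]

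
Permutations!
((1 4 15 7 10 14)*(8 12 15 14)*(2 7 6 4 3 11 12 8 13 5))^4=(1 15)(2 5 13 10 7)(3 6)(4 11)(12 14)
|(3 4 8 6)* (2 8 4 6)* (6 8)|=4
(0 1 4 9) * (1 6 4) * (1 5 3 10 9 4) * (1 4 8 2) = [6, 5, 1, 10, 8, 3, 4, 7, 2, 0, 9] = (0 6 4 8 2 1 5 3 10 9)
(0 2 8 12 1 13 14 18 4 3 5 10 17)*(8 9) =[2, 13, 9, 5, 3, 10, 6, 7, 12, 8, 17, 11, 1, 14, 18, 15, 16, 0, 4] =(0 2 9 8 12 1 13 14 18 4 3 5 10 17)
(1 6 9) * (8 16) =(1 6 9)(8 16) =[0, 6, 2, 3, 4, 5, 9, 7, 16, 1, 10, 11, 12, 13, 14, 15, 8]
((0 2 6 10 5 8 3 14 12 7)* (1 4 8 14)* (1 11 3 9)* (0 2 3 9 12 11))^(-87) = ((0 3)(1 4 8 12 7 2 6 10 5 14 11 9))^(-87) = (0 3)(1 14 6 12)(2 8 9 5)(4 11 10 7)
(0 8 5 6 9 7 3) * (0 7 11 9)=(0 8 5 6)(3 7)(9 11)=[8, 1, 2, 7, 4, 6, 0, 3, 5, 11, 10, 9]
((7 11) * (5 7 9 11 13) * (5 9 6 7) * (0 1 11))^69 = ((0 1 11 6 7 13 9))^69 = (0 9 13 7 6 11 1)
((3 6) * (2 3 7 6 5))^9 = (6 7)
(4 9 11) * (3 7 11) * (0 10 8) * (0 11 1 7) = (0 10 8 11 4 9 3)(1 7) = [10, 7, 2, 0, 9, 5, 6, 1, 11, 3, 8, 4]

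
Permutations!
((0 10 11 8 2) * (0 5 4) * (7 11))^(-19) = (0 2 7 4 8 10 5 11)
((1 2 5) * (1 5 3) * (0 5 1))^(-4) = (0 5 1 2 3) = ((0 5 1 2 3))^(-4)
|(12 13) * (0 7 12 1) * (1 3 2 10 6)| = 9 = |(0 7 12 13 3 2 10 6 1)|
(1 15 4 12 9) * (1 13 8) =(1 15 4 12 9 13 8) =[0, 15, 2, 3, 12, 5, 6, 7, 1, 13, 10, 11, 9, 8, 14, 4]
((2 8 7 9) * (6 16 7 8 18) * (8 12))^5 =((2 18 6 16 7 9)(8 12))^5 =(2 9 7 16 6 18)(8 12)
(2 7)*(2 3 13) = (2 7 3 13) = [0, 1, 7, 13, 4, 5, 6, 3, 8, 9, 10, 11, 12, 2]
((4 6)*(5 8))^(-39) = ((4 6)(5 8))^(-39) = (4 6)(5 8)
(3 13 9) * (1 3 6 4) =(1 3 13 9 6 4) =[0, 3, 2, 13, 1, 5, 4, 7, 8, 6, 10, 11, 12, 9]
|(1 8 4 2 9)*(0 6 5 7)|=20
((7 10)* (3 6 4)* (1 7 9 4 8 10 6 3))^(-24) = (1 10 7 9 6 4 8)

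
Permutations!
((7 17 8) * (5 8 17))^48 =((17)(5 8 7))^48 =(17)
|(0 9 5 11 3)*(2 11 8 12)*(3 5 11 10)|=9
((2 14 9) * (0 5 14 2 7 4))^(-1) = (0 4 7 9 14 5)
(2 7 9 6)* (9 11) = (2 7 11 9 6) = [0, 1, 7, 3, 4, 5, 2, 11, 8, 6, 10, 9]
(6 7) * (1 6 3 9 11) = (1 6 7 3 9 11) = [0, 6, 2, 9, 4, 5, 7, 3, 8, 11, 10, 1]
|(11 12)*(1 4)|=|(1 4)(11 12)|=2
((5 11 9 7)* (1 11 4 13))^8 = ((1 11 9 7 5 4 13))^8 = (1 11 9 7 5 4 13)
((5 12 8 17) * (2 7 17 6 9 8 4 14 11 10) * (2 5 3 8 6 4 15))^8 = ((2 7 17 3 8 4 14 11 10 5 12 15)(6 9))^8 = (2 10 8)(3 15 11)(4 7 5)(12 14 17)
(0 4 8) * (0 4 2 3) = (0 2 3)(4 8) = [2, 1, 3, 0, 8, 5, 6, 7, 4]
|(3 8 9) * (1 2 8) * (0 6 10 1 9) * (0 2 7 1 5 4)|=|(0 6 10 5 4)(1 7)(2 8)(3 9)|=10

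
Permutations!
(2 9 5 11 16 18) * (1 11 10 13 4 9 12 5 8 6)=(1 11 16 18 2 12 5 10 13 4 9 8 6)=[0, 11, 12, 3, 9, 10, 1, 7, 6, 8, 13, 16, 5, 4, 14, 15, 18, 17, 2]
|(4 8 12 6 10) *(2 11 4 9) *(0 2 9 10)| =7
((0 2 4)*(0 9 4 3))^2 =(9)(0 3 2)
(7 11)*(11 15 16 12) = [0, 1, 2, 3, 4, 5, 6, 15, 8, 9, 10, 7, 11, 13, 14, 16, 12] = (7 15 16 12 11)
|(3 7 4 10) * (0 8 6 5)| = |(0 8 6 5)(3 7 4 10)| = 4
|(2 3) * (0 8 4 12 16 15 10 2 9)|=|(0 8 4 12 16 15 10 2 3 9)|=10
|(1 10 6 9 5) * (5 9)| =4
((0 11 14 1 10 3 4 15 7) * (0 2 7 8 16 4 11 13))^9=((0 13)(1 10 3 11 14)(2 7)(4 15 8 16))^9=(0 13)(1 14 11 3 10)(2 7)(4 15 8 16)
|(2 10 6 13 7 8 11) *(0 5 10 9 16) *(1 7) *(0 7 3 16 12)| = |(0 5 10 6 13 1 3 16 7 8 11 2 9 12)| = 14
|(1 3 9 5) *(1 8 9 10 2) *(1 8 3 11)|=6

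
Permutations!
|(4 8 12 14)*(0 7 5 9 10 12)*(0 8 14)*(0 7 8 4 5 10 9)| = |(0 8 4 14 5)(7 10 12)| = 15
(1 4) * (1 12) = (1 4 12) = [0, 4, 2, 3, 12, 5, 6, 7, 8, 9, 10, 11, 1]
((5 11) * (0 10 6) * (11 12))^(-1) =(0 6 10)(5 11 12)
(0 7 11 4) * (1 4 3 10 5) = (0 7 11 3 10 5 1 4) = [7, 4, 2, 10, 0, 1, 6, 11, 8, 9, 5, 3]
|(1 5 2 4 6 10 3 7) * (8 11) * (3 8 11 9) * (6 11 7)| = |(1 5 2 4 11 7)(3 6 10 8 9)| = 30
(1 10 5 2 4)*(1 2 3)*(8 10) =(1 8 10 5 3)(2 4) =[0, 8, 4, 1, 2, 3, 6, 7, 10, 9, 5]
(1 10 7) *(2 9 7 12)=(1 10 12 2 9 7)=[0, 10, 9, 3, 4, 5, 6, 1, 8, 7, 12, 11, 2]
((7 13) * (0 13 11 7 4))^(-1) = (0 4 13)(7 11)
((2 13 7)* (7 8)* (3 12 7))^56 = (2 8 12)(3 7 13)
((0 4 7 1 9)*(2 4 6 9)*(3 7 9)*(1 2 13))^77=((0 6 3 7 2 4 9)(1 13))^77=(1 13)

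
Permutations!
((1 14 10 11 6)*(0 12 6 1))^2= ((0 12 6)(1 14 10 11))^2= (0 6 12)(1 10)(11 14)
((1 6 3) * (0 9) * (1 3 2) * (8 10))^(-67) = (0 9)(1 2 6)(8 10)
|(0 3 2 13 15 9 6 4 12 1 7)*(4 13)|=|(0 3 2 4 12 1 7)(6 13 15 9)|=28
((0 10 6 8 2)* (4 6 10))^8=(10)(0 8 4 2 6)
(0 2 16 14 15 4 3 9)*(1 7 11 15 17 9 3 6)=(0 2 16 14 17 9)(1 7 11 15 4 6)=[2, 7, 16, 3, 6, 5, 1, 11, 8, 0, 10, 15, 12, 13, 17, 4, 14, 9]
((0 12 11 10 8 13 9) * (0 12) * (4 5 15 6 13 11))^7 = (15)(8 11 10)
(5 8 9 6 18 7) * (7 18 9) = (18)(5 8 7)(6 9) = [0, 1, 2, 3, 4, 8, 9, 5, 7, 6, 10, 11, 12, 13, 14, 15, 16, 17, 18]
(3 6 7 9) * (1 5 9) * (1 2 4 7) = [0, 5, 4, 6, 7, 9, 1, 2, 8, 3] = (1 5 9 3 6)(2 4 7)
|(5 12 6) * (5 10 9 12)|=|(6 10 9 12)|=4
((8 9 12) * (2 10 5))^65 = ((2 10 5)(8 9 12))^65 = (2 5 10)(8 12 9)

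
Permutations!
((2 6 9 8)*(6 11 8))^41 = (2 8 11)(6 9) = ((2 11 8)(6 9))^41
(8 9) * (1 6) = (1 6)(8 9) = [0, 6, 2, 3, 4, 5, 1, 7, 9, 8]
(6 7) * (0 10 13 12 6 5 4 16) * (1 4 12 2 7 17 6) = [10, 4, 7, 3, 16, 12, 17, 5, 8, 9, 13, 11, 1, 2, 14, 15, 0, 6] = (0 10 13 2 7 5 12 1 4 16)(6 17)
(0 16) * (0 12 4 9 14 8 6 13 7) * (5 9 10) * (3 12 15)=(0 16 15 3 12 4 10 5 9 14 8 6 13 7)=[16, 1, 2, 12, 10, 9, 13, 0, 6, 14, 5, 11, 4, 7, 8, 3, 15]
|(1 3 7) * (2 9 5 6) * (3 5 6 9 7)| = 6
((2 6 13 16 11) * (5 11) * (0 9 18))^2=((0 9 18)(2 6 13 16 5 11))^2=(0 18 9)(2 13 5)(6 16 11)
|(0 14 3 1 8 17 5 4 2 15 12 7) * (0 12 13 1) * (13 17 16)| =60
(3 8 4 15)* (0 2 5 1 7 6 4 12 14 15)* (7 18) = (0 2 5 1 18 7 6 4)(3 8 12 14 15) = [2, 18, 5, 8, 0, 1, 4, 6, 12, 9, 10, 11, 14, 13, 15, 3, 16, 17, 7]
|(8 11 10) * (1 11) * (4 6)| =4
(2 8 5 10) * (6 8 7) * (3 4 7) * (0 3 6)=(0 3 4 7)(2 6 8 5 10)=[3, 1, 6, 4, 7, 10, 8, 0, 5, 9, 2]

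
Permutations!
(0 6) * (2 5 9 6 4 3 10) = (0 4 3 10 2 5 9 6) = [4, 1, 5, 10, 3, 9, 0, 7, 8, 6, 2]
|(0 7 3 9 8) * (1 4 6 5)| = |(0 7 3 9 8)(1 4 6 5)| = 20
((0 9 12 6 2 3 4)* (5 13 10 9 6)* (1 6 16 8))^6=((0 16 8 1 6 2 3 4)(5 13 10 9 12))^6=(0 3 6 8)(1 16 4 2)(5 13 10 9 12)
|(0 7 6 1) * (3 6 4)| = 6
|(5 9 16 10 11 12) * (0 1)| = 6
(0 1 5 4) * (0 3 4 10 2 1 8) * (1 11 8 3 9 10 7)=(0 3 4 9 10 2 11 8)(1 5 7)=[3, 5, 11, 4, 9, 7, 6, 1, 0, 10, 2, 8]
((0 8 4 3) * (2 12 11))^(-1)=((0 8 4 3)(2 12 11))^(-1)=(0 3 4 8)(2 11 12)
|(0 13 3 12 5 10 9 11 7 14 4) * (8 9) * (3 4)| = 9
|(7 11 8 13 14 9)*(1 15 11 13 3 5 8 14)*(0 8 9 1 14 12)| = |(0 8 3 5 9 7 13 14 1 15 11 12)| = 12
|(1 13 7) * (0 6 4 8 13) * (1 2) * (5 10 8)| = 10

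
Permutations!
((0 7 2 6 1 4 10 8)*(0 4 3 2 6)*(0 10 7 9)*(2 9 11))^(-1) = (0 9 3 1 6 7 4 8 10 2 11)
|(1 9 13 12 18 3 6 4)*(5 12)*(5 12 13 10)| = |(1 9 10 5 13 12 18 3 6 4)| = 10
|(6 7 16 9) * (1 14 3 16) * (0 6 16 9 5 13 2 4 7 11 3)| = 13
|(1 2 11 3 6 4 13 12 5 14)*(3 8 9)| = 12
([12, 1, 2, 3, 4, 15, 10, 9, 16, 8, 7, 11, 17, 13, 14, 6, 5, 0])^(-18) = [0, 1, 2, 3, 4, 8, 5, 6, 7, 10, 15, 11, 12, 13, 14, 16, 9, 17]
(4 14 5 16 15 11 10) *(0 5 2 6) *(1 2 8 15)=[5, 2, 6, 3, 14, 16, 0, 7, 15, 9, 4, 10, 12, 13, 8, 11, 1]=(0 5 16 1 2 6)(4 14 8 15 11 10)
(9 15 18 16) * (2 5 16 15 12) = (2 5 16 9 12)(15 18) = [0, 1, 5, 3, 4, 16, 6, 7, 8, 12, 10, 11, 2, 13, 14, 18, 9, 17, 15]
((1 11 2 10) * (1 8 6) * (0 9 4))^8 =((0 9 4)(1 11 2 10 8 6))^8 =(0 4 9)(1 2 8)(6 11 10)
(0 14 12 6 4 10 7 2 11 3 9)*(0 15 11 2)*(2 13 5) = [14, 1, 13, 9, 10, 2, 4, 0, 8, 15, 7, 3, 6, 5, 12, 11] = (0 14 12 6 4 10 7)(2 13 5)(3 9 15 11)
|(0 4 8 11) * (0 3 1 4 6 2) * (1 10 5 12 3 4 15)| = 12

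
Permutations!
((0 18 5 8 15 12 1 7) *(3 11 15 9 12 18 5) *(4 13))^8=(18)(0 5 8 9 12 1 7)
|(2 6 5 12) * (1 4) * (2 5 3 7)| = |(1 4)(2 6 3 7)(5 12)| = 4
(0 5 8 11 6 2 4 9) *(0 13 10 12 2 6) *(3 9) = (0 5 8 11)(2 4 3 9 13 10 12) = [5, 1, 4, 9, 3, 8, 6, 7, 11, 13, 12, 0, 2, 10]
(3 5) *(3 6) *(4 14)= (3 5 6)(4 14)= [0, 1, 2, 5, 14, 6, 3, 7, 8, 9, 10, 11, 12, 13, 4]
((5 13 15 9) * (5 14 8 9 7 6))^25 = (15)(8 9 14)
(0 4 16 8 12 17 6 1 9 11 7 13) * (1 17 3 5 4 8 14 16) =(0 8 12 3 5 4 1 9 11 7 13)(6 17)(14 16) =[8, 9, 2, 5, 1, 4, 17, 13, 12, 11, 10, 7, 3, 0, 16, 15, 14, 6]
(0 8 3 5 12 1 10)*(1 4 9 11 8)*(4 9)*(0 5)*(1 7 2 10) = [7, 1, 10, 0, 4, 12, 6, 2, 3, 11, 5, 8, 9] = (0 7 2 10 5 12 9 11 8 3)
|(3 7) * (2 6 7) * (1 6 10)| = |(1 6 7 3 2 10)| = 6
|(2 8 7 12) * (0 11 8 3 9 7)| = 15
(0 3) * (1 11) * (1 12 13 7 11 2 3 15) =[15, 2, 3, 0, 4, 5, 6, 11, 8, 9, 10, 12, 13, 7, 14, 1] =(0 15 1 2 3)(7 11 12 13)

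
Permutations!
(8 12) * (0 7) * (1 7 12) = (0 12 8 1 7) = [12, 7, 2, 3, 4, 5, 6, 0, 1, 9, 10, 11, 8]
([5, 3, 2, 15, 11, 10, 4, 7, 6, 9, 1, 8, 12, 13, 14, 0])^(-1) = [15, 10, 2, 1, 6, 0, 8, 7, 11, 9, 5, 4, 12, 13, 14, 3]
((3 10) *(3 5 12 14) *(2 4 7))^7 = ((2 4 7)(3 10 5 12 14))^7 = (2 4 7)(3 5 14 10 12)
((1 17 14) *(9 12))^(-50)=((1 17 14)(9 12))^(-50)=(1 17 14)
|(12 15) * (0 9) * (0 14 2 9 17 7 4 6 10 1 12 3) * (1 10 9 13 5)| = 14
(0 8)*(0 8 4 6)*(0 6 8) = (0 4 8) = [4, 1, 2, 3, 8, 5, 6, 7, 0]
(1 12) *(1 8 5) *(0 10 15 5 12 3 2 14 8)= (0 10 15 5 1 3 2 14 8 12)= [10, 3, 14, 2, 4, 1, 6, 7, 12, 9, 15, 11, 0, 13, 8, 5]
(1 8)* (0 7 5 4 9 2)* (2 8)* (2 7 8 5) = [8, 7, 0, 3, 9, 4, 6, 2, 1, 5] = (0 8 1 7 2)(4 9 5)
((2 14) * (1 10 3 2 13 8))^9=((1 10 3 2 14 13 8))^9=(1 3 14 8 10 2 13)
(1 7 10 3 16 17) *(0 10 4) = (0 10 3 16 17 1 7 4) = [10, 7, 2, 16, 0, 5, 6, 4, 8, 9, 3, 11, 12, 13, 14, 15, 17, 1]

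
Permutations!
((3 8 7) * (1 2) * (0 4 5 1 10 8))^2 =((0 4 5 1 2 10 8 7 3))^2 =(0 5 2 8 3 4 1 10 7)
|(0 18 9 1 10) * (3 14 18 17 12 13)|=|(0 17 12 13 3 14 18 9 1 10)|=10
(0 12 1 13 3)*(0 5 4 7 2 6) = (0 12 1 13 3 5 4 7 2 6) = [12, 13, 6, 5, 7, 4, 0, 2, 8, 9, 10, 11, 1, 3]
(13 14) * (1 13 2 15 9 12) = [0, 13, 15, 3, 4, 5, 6, 7, 8, 12, 10, 11, 1, 14, 2, 9] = (1 13 14 2 15 9 12)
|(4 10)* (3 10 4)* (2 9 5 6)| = 4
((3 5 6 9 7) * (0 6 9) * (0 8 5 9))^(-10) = ((0 6 8 5)(3 9 7))^(-10) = (0 8)(3 7 9)(5 6)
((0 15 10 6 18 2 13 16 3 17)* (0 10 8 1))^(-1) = (0 1 8 15)(2 18 6 10 17 3 16 13)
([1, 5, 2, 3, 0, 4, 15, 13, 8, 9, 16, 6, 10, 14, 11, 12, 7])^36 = (16)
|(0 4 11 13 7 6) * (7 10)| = |(0 4 11 13 10 7 6)| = 7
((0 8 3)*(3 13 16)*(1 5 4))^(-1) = ((0 8 13 16 3)(1 5 4))^(-1) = (0 3 16 13 8)(1 4 5)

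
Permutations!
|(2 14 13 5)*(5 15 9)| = 6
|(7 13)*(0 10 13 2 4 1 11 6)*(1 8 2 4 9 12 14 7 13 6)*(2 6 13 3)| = |(0 10 13 3 2 9 12 14 7 4 8 6)(1 11)| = 12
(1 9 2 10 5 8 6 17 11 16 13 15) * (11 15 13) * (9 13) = (1 13 9 2 10 5 8 6 17 15)(11 16) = [0, 13, 10, 3, 4, 8, 17, 7, 6, 2, 5, 16, 12, 9, 14, 1, 11, 15]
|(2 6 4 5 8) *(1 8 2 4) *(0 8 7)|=|(0 8 4 5 2 6 1 7)|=8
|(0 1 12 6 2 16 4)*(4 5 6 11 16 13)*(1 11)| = 8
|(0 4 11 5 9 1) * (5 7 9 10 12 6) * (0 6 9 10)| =10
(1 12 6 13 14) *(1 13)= (1 12 6)(13 14)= [0, 12, 2, 3, 4, 5, 1, 7, 8, 9, 10, 11, 6, 14, 13]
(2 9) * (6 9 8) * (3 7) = (2 8 6 9)(3 7) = [0, 1, 8, 7, 4, 5, 9, 3, 6, 2]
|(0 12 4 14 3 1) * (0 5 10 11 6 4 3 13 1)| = 24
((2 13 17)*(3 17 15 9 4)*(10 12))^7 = (17)(10 12)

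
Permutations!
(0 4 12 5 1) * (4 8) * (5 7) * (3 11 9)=[8, 0, 2, 11, 12, 1, 6, 5, 4, 3, 10, 9, 7]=(0 8 4 12 7 5 1)(3 11 9)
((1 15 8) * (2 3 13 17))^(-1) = (1 8 15)(2 17 13 3)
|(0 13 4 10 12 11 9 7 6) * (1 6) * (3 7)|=11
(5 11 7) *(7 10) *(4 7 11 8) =(4 7 5 8)(10 11) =[0, 1, 2, 3, 7, 8, 6, 5, 4, 9, 11, 10]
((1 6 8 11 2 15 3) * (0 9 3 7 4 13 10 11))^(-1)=((0 9 3 1 6 8)(2 15 7 4 13 10 11))^(-1)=(0 8 6 1 3 9)(2 11 10 13 4 7 15)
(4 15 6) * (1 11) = (1 11)(4 15 6) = [0, 11, 2, 3, 15, 5, 4, 7, 8, 9, 10, 1, 12, 13, 14, 6]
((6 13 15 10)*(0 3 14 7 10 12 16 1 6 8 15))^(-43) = ((0 3 14 7 10 8 15 12 16 1 6 13))^(-43) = (0 8 6 7 16 3 15 13 10 1 14 12)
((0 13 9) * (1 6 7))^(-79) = ((0 13 9)(1 6 7))^(-79) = (0 9 13)(1 7 6)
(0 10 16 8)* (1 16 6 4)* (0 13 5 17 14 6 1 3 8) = (0 10 1 16)(3 8 13 5 17 14 6 4) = [10, 16, 2, 8, 3, 17, 4, 7, 13, 9, 1, 11, 12, 5, 6, 15, 0, 14]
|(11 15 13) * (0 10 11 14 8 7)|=|(0 10 11 15 13 14 8 7)|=8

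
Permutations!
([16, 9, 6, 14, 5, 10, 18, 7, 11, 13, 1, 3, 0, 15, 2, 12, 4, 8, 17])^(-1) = [12, 10, 14, 11, 16, 4, 2, 7, 17, 1, 5, 8, 15, 9, 3, 13, 0, 18, 6]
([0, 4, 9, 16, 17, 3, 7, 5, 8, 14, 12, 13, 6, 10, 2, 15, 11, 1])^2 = (1 17 4)(2 14 9)(3 11 10 6 5 16 13 12 7)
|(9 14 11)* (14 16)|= 4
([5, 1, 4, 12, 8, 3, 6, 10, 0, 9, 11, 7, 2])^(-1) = (0 8 4 2 12 3 5)(7 11 10)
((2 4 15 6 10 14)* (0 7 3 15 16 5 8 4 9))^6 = ((0 7 3 15 6 10 14 2 9)(4 16 5 8))^6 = (0 14 15)(2 6 7)(3 9 10)(4 5)(8 16)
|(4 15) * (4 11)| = 3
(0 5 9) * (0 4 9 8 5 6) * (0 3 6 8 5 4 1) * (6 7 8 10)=(0 10 6 3 7 8 4 9 1)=[10, 0, 2, 7, 9, 5, 3, 8, 4, 1, 6]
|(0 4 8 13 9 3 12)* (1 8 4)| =7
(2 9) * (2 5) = (2 9 5) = [0, 1, 9, 3, 4, 2, 6, 7, 8, 5]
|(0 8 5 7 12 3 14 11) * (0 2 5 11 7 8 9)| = 4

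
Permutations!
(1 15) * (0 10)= (0 10)(1 15)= [10, 15, 2, 3, 4, 5, 6, 7, 8, 9, 0, 11, 12, 13, 14, 1]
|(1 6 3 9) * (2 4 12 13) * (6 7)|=20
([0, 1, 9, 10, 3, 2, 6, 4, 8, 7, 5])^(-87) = [0, 1, 3, 9, 2, 4, 6, 5, 8, 10, 7]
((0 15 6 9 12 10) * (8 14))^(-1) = ((0 15 6 9 12 10)(8 14))^(-1) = (0 10 12 9 6 15)(8 14)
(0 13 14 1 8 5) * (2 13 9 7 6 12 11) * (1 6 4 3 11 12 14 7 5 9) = (0 1 8 9 5)(2 13 7 4 3 11)(6 14) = [1, 8, 13, 11, 3, 0, 14, 4, 9, 5, 10, 2, 12, 7, 6]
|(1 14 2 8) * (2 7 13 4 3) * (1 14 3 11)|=9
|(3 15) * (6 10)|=|(3 15)(6 10)|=2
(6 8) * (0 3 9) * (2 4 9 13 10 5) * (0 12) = (0 3 13 10 5 2 4 9 12)(6 8) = [3, 1, 4, 13, 9, 2, 8, 7, 6, 12, 5, 11, 0, 10]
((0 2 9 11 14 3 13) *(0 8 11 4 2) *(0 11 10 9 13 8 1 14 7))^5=(0 7 11)(1 9 14 4 3 2 8 13 10)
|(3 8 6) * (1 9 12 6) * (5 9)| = |(1 5 9 12 6 3 8)| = 7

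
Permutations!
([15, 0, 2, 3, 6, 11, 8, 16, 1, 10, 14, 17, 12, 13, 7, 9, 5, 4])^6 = [16, 7, 2, 3, 9, 1, 10, 6, 14, 11, 17, 0, 12, 13, 4, 5, 8, 15]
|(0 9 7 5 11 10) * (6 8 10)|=8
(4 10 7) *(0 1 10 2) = (0 1 10 7 4 2) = [1, 10, 0, 3, 2, 5, 6, 4, 8, 9, 7]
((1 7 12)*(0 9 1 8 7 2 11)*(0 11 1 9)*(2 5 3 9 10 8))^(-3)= (1 7 9)(2 8 3)(5 12 10)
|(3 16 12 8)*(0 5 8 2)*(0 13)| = |(0 5 8 3 16 12 2 13)| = 8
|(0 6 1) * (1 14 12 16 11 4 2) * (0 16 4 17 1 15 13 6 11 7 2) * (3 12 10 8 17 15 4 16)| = |(0 11 15 13 6 14 10 8 17 1 3 12 16 7 2 4)| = 16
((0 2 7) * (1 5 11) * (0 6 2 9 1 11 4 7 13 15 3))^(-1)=(0 3 15 13 2 6 7 4 5 1 9)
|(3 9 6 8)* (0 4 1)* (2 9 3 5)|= 15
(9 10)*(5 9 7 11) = (5 9 10 7 11) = [0, 1, 2, 3, 4, 9, 6, 11, 8, 10, 7, 5]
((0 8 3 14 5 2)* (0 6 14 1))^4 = ((0 8 3 1)(2 6 14 5))^4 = (14)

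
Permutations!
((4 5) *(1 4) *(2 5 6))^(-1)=(1 5 2 6 4)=((1 4 6 2 5))^(-1)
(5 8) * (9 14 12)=(5 8)(9 14 12)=[0, 1, 2, 3, 4, 8, 6, 7, 5, 14, 10, 11, 9, 13, 12]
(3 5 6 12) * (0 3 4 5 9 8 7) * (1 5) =(0 3 9 8 7)(1 5 6 12 4) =[3, 5, 2, 9, 1, 6, 12, 0, 7, 8, 10, 11, 4]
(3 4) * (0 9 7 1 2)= [9, 2, 0, 4, 3, 5, 6, 1, 8, 7]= (0 9 7 1 2)(3 4)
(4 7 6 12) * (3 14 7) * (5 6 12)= (3 14 7 12 4)(5 6)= [0, 1, 2, 14, 3, 6, 5, 12, 8, 9, 10, 11, 4, 13, 7]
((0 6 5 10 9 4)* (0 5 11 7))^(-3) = ((0 6 11 7)(4 5 10 9))^(-3) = (0 6 11 7)(4 5 10 9)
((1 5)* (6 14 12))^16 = (6 14 12)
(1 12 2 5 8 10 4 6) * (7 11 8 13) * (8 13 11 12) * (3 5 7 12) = (1 8 10 4 6)(2 7 3 5 11 13 12) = [0, 8, 7, 5, 6, 11, 1, 3, 10, 9, 4, 13, 2, 12]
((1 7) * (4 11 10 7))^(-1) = ((1 4 11 10 7))^(-1) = (1 7 10 11 4)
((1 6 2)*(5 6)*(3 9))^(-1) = ((1 5 6 2)(3 9))^(-1) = (1 2 6 5)(3 9)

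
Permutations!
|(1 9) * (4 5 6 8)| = 4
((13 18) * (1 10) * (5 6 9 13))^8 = ((1 10)(5 6 9 13 18))^8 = (5 13 6 18 9)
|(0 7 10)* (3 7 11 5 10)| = 4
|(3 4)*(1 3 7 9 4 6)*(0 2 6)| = 15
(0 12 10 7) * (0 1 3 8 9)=(0 12 10 7 1 3 8 9)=[12, 3, 2, 8, 4, 5, 6, 1, 9, 0, 7, 11, 10]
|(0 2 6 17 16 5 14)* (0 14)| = 6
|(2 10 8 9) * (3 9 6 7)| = 7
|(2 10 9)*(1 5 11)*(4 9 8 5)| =|(1 4 9 2 10 8 5 11)| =8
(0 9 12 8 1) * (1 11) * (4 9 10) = [10, 0, 2, 3, 9, 5, 6, 7, 11, 12, 4, 1, 8] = (0 10 4 9 12 8 11 1)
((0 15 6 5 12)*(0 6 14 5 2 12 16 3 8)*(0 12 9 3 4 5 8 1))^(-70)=(4 16 5)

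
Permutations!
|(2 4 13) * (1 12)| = |(1 12)(2 4 13)| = 6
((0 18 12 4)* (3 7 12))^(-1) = (0 4 12 7 3 18)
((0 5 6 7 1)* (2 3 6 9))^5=(0 6 9 1 3 5 7 2)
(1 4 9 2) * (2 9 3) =(9)(1 4 3 2) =[0, 4, 1, 2, 3, 5, 6, 7, 8, 9]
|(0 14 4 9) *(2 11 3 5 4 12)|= 9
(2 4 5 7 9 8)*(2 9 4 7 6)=[0, 1, 7, 3, 5, 6, 2, 4, 9, 8]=(2 7 4 5 6)(8 9)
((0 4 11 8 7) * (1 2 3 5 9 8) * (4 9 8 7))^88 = (0 9 7)(1 8 2 4 3 11 5)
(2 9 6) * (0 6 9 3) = [6, 1, 3, 0, 4, 5, 2, 7, 8, 9] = (9)(0 6 2 3)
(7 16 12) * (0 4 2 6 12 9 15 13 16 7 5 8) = (0 4 2 6 12 5 8)(9 15 13 16) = [4, 1, 6, 3, 2, 8, 12, 7, 0, 15, 10, 11, 5, 16, 14, 13, 9]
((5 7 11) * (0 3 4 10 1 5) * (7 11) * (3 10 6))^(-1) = (0 11 5 1 10)(3 6 4)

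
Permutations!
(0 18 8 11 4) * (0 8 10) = (0 18 10)(4 8 11) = [18, 1, 2, 3, 8, 5, 6, 7, 11, 9, 0, 4, 12, 13, 14, 15, 16, 17, 10]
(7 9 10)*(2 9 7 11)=(2 9 10 11)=[0, 1, 9, 3, 4, 5, 6, 7, 8, 10, 11, 2]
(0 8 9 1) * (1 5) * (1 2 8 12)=[12, 0, 8, 3, 4, 2, 6, 7, 9, 5, 10, 11, 1]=(0 12 1)(2 8 9 5)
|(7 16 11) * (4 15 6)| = 3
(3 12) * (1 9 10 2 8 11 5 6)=[0, 9, 8, 12, 4, 6, 1, 7, 11, 10, 2, 5, 3]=(1 9 10 2 8 11 5 6)(3 12)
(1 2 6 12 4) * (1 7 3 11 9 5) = (1 2 6 12 4 7 3 11 9 5) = [0, 2, 6, 11, 7, 1, 12, 3, 8, 5, 10, 9, 4]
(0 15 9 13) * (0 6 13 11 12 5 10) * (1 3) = (0 15 9 11 12 5 10)(1 3)(6 13) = [15, 3, 2, 1, 4, 10, 13, 7, 8, 11, 0, 12, 5, 6, 14, 9]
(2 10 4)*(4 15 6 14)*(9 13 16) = [0, 1, 10, 3, 2, 5, 14, 7, 8, 13, 15, 11, 12, 16, 4, 6, 9] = (2 10 15 6 14 4)(9 13 16)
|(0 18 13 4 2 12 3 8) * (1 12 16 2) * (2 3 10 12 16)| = 8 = |(0 18 13 4 1 16 3 8)(10 12)|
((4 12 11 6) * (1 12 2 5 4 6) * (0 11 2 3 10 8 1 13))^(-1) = ((0 11 13)(1 12 2 5 4 3 10 8))^(-1) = (0 13 11)(1 8 10 3 4 5 2 12)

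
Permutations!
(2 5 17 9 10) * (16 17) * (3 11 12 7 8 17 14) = (2 5 16 14 3 11 12 7 8 17 9 10) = [0, 1, 5, 11, 4, 16, 6, 8, 17, 10, 2, 12, 7, 13, 3, 15, 14, 9]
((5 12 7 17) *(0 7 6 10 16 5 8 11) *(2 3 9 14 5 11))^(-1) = ((0 7 17 8 2 3 9 14 5 12 6 10 16 11))^(-1) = (0 11 16 10 6 12 5 14 9 3 2 8 17 7)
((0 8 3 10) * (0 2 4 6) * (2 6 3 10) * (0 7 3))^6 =(0 2 7 10)(3 6 8 4)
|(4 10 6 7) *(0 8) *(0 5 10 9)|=|(0 8 5 10 6 7 4 9)|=8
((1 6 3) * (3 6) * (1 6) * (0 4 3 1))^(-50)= ((0 4 3 6))^(-50)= (0 3)(4 6)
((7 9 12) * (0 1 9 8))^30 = (12)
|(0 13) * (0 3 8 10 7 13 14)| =10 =|(0 14)(3 8 10 7 13)|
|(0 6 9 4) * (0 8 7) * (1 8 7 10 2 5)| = |(0 6 9 4 7)(1 8 10 2 5)| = 5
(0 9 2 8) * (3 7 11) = (0 9 2 8)(3 7 11) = [9, 1, 8, 7, 4, 5, 6, 11, 0, 2, 10, 3]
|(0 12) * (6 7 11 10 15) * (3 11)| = 6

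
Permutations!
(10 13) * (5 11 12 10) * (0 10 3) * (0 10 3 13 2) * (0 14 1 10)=(0 3)(1 10 2 14)(5 11 12 13)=[3, 10, 14, 0, 4, 11, 6, 7, 8, 9, 2, 12, 13, 5, 1]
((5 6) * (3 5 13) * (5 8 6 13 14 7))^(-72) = (3 5 14 8 13 7 6)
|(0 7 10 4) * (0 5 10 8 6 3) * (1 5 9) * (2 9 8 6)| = |(0 7 6 3)(1 5 10 4 8 2 9)| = 28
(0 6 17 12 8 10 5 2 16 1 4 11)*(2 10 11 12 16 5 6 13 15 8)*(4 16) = (0 13 15 8 11)(1 16)(2 5 10 6 17 4 12) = [13, 16, 5, 3, 12, 10, 17, 7, 11, 9, 6, 0, 2, 15, 14, 8, 1, 4]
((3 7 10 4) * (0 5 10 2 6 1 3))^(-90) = (0 10)(4 5)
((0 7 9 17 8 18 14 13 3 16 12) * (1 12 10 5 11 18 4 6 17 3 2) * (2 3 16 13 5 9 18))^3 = (0 14 2)(1 7 5)(3 13)(4 8 17 6)(11 12 18) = ((0 7 18 14 5 11 2 1 12)(3 13)(4 6 17 8)(9 16 10))^3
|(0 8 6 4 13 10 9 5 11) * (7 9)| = 10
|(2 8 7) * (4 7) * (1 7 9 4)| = 4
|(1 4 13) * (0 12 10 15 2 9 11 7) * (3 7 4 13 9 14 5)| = |(0 12 10 15 2 14 5 3 7)(1 13)(4 9 11)| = 18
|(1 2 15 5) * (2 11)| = 5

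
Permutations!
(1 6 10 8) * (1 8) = (1 6 10) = [0, 6, 2, 3, 4, 5, 10, 7, 8, 9, 1]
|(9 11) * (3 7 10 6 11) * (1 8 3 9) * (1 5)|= 8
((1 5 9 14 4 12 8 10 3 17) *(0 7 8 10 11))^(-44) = ((0 7 8 11)(1 5 9 14 4 12 10 3 17))^(-44) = (1 5 9 14 4 12 10 3 17)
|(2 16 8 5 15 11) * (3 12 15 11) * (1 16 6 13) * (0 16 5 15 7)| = |(0 16 8 15 3 12 7)(1 5 11 2 6 13)| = 42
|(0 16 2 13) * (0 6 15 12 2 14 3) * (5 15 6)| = 20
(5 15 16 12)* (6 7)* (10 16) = [0, 1, 2, 3, 4, 15, 7, 6, 8, 9, 16, 11, 5, 13, 14, 10, 12] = (5 15 10 16 12)(6 7)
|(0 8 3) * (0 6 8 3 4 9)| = 6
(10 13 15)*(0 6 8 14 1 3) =(0 6 8 14 1 3)(10 13 15) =[6, 3, 2, 0, 4, 5, 8, 7, 14, 9, 13, 11, 12, 15, 1, 10]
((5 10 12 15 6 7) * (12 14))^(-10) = ((5 10 14 12 15 6 7))^(-10) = (5 15 10 6 14 7 12)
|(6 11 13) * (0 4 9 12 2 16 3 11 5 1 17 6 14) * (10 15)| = |(0 4 9 12 2 16 3 11 13 14)(1 17 6 5)(10 15)| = 20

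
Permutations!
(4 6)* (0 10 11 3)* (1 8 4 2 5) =(0 10 11 3)(1 8 4 6 2 5) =[10, 8, 5, 0, 6, 1, 2, 7, 4, 9, 11, 3]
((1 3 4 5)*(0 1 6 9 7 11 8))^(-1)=(0 8 11 7 9 6 5 4 3 1)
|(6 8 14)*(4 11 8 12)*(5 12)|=7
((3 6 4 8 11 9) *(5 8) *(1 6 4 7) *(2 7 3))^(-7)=(1 4 11 7 3 8 2 6 5 9)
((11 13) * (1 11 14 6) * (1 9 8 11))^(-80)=(6 13 8)(9 14 11)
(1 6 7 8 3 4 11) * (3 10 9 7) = (1 6 3 4 11)(7 8 10 9) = [0, 6, 2, 4, 11, 5, 3, 8, 10, 7, 9, 1]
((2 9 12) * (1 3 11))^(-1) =((1 3 11)(2 9 12))^(-1) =(1 11 3)(2 12 9)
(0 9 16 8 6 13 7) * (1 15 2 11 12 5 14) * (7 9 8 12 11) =(0 8 6 13 9 16 12 5 14 1 15 2 7) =[8, 15, 7, 3, 4, 14, 13, 0, 6, 16, 10, 11, 5, 9, 1, 2, 12]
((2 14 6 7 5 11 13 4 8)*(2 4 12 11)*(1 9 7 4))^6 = (1 6 5)(2 9 4)(7 8 14)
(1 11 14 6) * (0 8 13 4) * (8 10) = (0 10 8 13 4)(1 11 14 6) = [10, 11, 2, 3, 0, 5, 1, 7, 13, 9, 8, 14, 12, 4, 6]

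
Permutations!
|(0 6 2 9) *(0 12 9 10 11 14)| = |(0 6 2 10 11 14)(9 12)| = 6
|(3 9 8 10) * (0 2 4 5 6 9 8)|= |(0 2 4 5 6 9)(3 8 10)|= 6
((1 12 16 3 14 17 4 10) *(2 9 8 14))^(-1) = (1 10 4 17 14 8 9 2 3 16 12)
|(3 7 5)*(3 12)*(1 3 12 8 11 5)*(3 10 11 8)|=6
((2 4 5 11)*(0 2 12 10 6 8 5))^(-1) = ((0 2 4)(5 11 12 10 6 8))^(-1) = (0 4 2)(5 8 6 10 12 11)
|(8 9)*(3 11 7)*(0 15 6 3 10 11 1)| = 30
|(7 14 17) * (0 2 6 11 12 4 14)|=9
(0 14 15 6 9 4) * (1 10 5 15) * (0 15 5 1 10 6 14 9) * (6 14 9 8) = [8, 14, 2, 3, 15, 5, 0, 7, 6, 4, 1, 11, 12, 13, 10, 9] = (0 8 6)(1 14 10)(4 15 9)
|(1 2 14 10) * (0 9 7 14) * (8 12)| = |(0 9 7 14 10 1 2)(8 12)| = 14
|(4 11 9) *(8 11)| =|(4 8 11 9)| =4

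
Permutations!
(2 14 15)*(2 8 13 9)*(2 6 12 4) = (2 14 15 8 13 9 6 12 4) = [0, 1, 14, 3, 2, 5, 12, 7, 13, 6, 10, 11, 4, 9, 15, 8]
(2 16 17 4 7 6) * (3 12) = (2 16 17 4 7 6)(3 12) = [0, 1, 16, 12, 7, 5, 2, 6, 8, 9, 10, 11, 3, 13, 14, 15, 17, 4]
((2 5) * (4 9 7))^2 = ((2 5)(4 9 7))^2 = (4 7 9)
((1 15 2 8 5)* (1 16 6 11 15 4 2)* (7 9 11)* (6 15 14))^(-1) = ((1 4 2 8 5 16 15)(6 7 9 11 14))^(-1) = (1 15 16 5 8 2 4)(6 14 11 9 7)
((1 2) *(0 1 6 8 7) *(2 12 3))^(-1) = (0 7 8 6 2 3 12 1)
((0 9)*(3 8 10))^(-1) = (0 9)(3 10 8)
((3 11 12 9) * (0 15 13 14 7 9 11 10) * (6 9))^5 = ((0 15 13 14 7 6 9 3 10)(11 12))^5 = (0 6 15 9 13 3 14 10 7)(11 12)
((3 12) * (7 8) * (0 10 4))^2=((0 10 4)(3 12)(7 8))^2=(12)(0 4 10)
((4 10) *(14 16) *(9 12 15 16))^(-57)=((4 10)(9 12 15 16 14))^(-57)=(4 10)(9 16 12 14 15)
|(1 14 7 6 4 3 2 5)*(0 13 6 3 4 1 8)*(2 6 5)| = |(0 13 5 8)(1 14 7 3 6)| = 20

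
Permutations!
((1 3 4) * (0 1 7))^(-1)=(0 7 4 3 1)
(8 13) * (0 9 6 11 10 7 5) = [9, 1, 2, 3, 4, 0, 11, 5, 13, 6, 7, 10, 12, 8] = (0 9 6 11 10 7 5)(8 13)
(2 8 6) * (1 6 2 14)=(1 6 14)(2 8)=[0, 6, 8, 3, 4, 5, 14, 7, 2, 9, 10, 11, 12, 13, 1]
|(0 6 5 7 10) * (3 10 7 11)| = 6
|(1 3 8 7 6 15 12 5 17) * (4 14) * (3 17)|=|(1 17)(3 8 7 6 15 12 5)(4 14)|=14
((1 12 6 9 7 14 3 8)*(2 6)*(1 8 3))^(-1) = ((1 12 2 6 9 7 14))^(-1) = (1 14 7 9 6 2 12)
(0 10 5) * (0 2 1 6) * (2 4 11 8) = (0 10 5 4 11 8 2 1 6) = [10, 6, 1, 3, 11, 4, 0, 7, 2, 9, 5, 8]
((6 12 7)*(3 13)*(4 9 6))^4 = ((3 13)(4 9 6 12 7))^4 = (13)(4 7 12 6 9)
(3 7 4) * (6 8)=(3 7 4)(6 8)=[0, 1, 2, 7, 3, 5, 8, 4, 6]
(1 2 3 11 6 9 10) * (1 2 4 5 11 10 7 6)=(1 4 5 11)(2 3 10)(6 9 7)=[0, 4, 3, 10, 5, 11, 9, 6, 8, 7, 2, 1]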